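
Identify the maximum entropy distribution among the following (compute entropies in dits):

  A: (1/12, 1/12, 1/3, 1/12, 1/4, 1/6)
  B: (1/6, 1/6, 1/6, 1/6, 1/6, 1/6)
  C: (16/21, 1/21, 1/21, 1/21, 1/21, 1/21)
B

For a discrete distribution over n outcomes, entropy is maximized by the uniform distribution.

Computing entropies:
H(A) = 0.7090 dits
H(B) = 0.7782 dits
H(C) = 0.4048 dits

The uniform distribution (where all probabilities equal 1/6) achieves the maximum entropy of log_10(6) = 0.7782 dits.

Distribution B has the highest entropy.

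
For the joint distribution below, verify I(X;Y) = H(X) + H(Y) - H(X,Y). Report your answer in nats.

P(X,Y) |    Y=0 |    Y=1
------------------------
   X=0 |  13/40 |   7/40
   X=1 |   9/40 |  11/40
I(X;Y) = 0.0203 nats

Mutual information has multiple equivalent forms:
- I(X;Y) = H(X) - H(X|Y)
- I(X;Y) = H(Y) - H(Y|X)
- I(X;Y) = H(X) + H(Y) - H(X,Y)

Computing all quantities:
H(X) = 0.6931, H(Y) = 0.6881, H(X,Y) = 1.3609
H(X|Y) = 0.6728, H(Y|X) = 0.6678

Verification:
H(X) - H(X|Y) = 0.6931 - 0.6728 = 0.0203
H(Y) - H(Y|X) = 0.6881 - 0.6678 = 0.0203
H(X) + H(Y) - H(X,Y) = 0.6931 + 0.6881 - 1.3609 = 0.0203

All forms give I(X;Y) = 0.0203 nats. ✓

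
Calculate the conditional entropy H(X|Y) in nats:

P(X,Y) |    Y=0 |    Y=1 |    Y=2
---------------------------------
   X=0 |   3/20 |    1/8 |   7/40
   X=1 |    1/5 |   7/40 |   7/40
0.6854 nats

Using the chain rule: H(X|Y) = H(X,Y) - H(Y)

First, compute H(X,Y) = 1.7814 nats

Marginal P(Y) = (7/20, 3/10, 7/20)
H(Y) = 1.0961 nats

H(X|Y) = H(X,Y) - H(Y) = 1.7814 - 1.0961 = 0.6854 nats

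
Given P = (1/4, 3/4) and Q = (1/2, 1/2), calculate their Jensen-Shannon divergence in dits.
0.0147 dits

Jensen-Shannon divergence is:
JSD(P||Q) = 0.5 × D_KL(P||M) + 0.5 × D_KL(Q||M)
where M = 0.5 × (P + Q) is the mixture distribution.

M = 0.5 × (1/4, 3/4) + 0.5 × (1/2, 1/2) = (3/8, 5/8)

D_KL(P||M) = 0.0154 dits
D_KL(Q||M) = 0.0140 dits

JSD(P||Q) = 0.5 × 0.0154 + 0.5 × 0.0140 = 0.0147 dits

Unlike KL divergence, JSD is symmetric and bounded: 0 ≤ JSD ≤ log(2).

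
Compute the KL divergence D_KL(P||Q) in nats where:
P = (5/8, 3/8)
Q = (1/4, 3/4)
0.3128 nats

KL divergence: D_KL(P||Q) = Σ p(x) log(p(x)/q(x))

Computing term by term:
  x=0: 5/8 × log_e[(5/8)/(1/4)] = 5/8 × 0.9163 = 0.5727
  x=1: 3/8 × log_e[(3/8)/(3/4)] = 3/8 × -0.6931 = -0.2599

D_KL(P||Q) = 0.3128 nats

Note: KL divergence is always non-negative and equals 0 iff P = Q.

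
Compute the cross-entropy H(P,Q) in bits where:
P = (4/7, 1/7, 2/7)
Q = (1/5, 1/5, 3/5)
1.8691 bits

Cross-entropy: H(P,Q) = -Σ p(x) log q(x)

Alternatively: H(P,Q) = H(P) + D_KL(P||Q)
H(P) = 1.3788 bits
D_KL(P||Q) = 0.4903 bits

H(P,Q) = 1.3788 + 0.4903 = 1.8691 bits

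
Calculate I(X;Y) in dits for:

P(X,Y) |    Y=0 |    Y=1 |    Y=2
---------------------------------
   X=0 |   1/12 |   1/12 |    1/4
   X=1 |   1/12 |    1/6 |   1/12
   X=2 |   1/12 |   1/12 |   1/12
0.0262 dits

Mutual information: I(X;Y) = H(X) + H(Y) - H(X,Y)

Marginals:
P(X) = (5/12, 1/3, 1/4), H(X) = 0.4680 dits
P(Y) = (1/4, 1/3, 5/12), H(Y) = 0.4680 dits

Joint entropy: H(X,Y) = 0.9097 dits

I(X;Y) = 0.4680 + 0.4680 - 0.9097 = 0.0262 dits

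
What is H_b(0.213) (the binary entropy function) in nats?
0.5179 nats

The binary entropy function is:
H(p) = -p log(p) - (1-p) log(1-p)

H(0.213) = -0.213 × log_e(0.213) - 0.787 × log_e(0.787)
H(0.213) = 0.5179 nats

Note: Binary entropy is maximized at p=0.5 (H=1 bit) and minimized at p=0 or p=1 (H=0).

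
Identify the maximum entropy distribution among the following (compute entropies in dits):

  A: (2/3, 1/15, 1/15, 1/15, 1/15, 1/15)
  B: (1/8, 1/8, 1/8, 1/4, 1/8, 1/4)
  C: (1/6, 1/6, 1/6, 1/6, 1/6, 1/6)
C

For a discrete distribution over n outcomes, entropy is maximized by the uniform distribution.

Computing entropies:
H(A) = 0.5094 dits
H(B) = 0.7526 dits
H(C) = 0.7782 dits

The uniform distribution (where all probabilities equal 1/6) achieves the maximum entropy of log_10(6) = 0.7782 dits.

Distribution C has the highest entropy.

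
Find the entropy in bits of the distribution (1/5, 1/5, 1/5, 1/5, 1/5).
2.3219 bits

Shannon entropy is H(X) = -Σ p(x) log p(x).

For P = (1/5, 1/5, 1/5, 1/5, 1/5):
H = -1/5 × log_2(1/5) -1/5 × log_2(1/5) -1/5 × log_2(1/5) -1/5 × log_2(1/5) -1/5 × log_2(1/5)
H = 2.3219 bits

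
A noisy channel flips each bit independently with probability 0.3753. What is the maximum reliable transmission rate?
0.0453 bits

For a binary symmetric channel (BSC) with error probability p:
Capacity C = 1 - H(p) bits per symbol

where H(p) = -p log₂(p) - (1-p) log₂(1-p) is the binary entropy function.

H(0.3753) = 0.9547 bits
C = 1 - 0.9547 = 0.0453 bits per symbol

This means we can reliably transmit up to 0.0453 bits of information per channel use.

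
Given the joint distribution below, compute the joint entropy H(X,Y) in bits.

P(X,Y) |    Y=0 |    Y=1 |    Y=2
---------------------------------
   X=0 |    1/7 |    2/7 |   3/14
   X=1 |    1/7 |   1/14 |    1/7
2.4677 bits

Joint entropy is H(X,Y) = -Σ_{x,y} p(x,y) log p(x,y).

Summing over all non-zero entries:
H(X,Y) = -[1/7·log_2(1/7) + 2/7·log_2(2/7) + 3/14·log_2(3/14) + 1/7·log_2(1/7) + 1/14·log_2(1/14) + 1/7·log_2(1/7)]
H(X,Y) = 2.4677 bits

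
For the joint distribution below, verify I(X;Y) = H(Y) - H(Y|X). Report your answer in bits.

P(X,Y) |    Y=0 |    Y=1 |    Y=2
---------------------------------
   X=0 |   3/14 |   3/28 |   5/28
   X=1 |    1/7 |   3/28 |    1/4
I(X;Y) = 0.0190 bits

Mutual information has multiple equivalent forms:
- I(X;Y) = H(X) - H(X|Y)
- I(X;Y) = H(Y) - H(Y|X)
- I(X;Y) = H(X) + H(Y) - H(X,Y)

Computing all quantities:
H(X) = 1.0000, H(Y) = 1.5306, H(X,Y) = 2.5116
H(X|Y) = 0.9810, H(Y|X) = 1.5116

Verification:
H(X) - H(X|Y) = 1.0000 - 0.9810 = 0.0190
H(Y) - H(Y|X) = 1.5306 - 1.5116 = 0.0190
H(X) + H(Y) - H(X,Y) = 1.0000 + 1.5306 - 2.5116 = 0.0190

All forms give I(X;Y) = 0.0190 bits. ✓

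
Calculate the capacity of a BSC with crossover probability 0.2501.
0.1886 bits

For a binary symmetric channel (BSC) with error probability p:
Capacity C = 1 - H(p) bits per symbol

where H(p) = -p log₂(p) - (1-p) log₂(1-p) is the binary entropy function.

H(0.2501) = 0.8114 bits
C = 1 - 0.8114 = 0.1886 bits per symbol

This means we can reliably transmit up to 0.1886 bits of information per channel use.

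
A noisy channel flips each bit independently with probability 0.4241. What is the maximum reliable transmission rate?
0.0167 bits

For a binary symmetric channel (BSC) with error probability p:
Capacity C = 1 - H(p) bits per symbol

where H(p) = -p log₂(p) - (1-p) log₂(1-p) is the binary entropy function.

H(0.4241) = 0.9833 bits
C = 1 - 0.9833 = 0.0167 bits per symbol

This means we can reliably transmit up to 0.0167 bits of information per channel use.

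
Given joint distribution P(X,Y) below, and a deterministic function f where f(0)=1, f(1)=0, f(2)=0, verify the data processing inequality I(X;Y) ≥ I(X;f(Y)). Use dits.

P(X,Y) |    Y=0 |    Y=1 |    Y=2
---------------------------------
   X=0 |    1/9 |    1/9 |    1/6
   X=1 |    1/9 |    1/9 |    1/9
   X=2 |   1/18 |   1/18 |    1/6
I(X;Y) = 0.0097, I(X;f(Y)) = 0.0030, inequality holds: 0.0097 ≥ 0.0030

Data Processing Inequality: For any Markov chain X → Y → Z, we have I(X;Y) ≥ I(X;Z).

Here Z = f(Y) is a deterministic function of Y, forming X → Y → Z.

Original I(X;Y) = 0.0097 dits

After applying f:
P(X,Z) where Z=f(Y):
- P(X,Z=0) = P(X,Y=1) + P(X,Y=2)
- P(X,Z=1) = P(X,Y=0)

I(X;Z) = I(X;f(Y)) = 0.0030 dits

Verification: 0.0097 ≥ 0.0030 ✓

Information cannot be created by processing; the function f can only lose information about X.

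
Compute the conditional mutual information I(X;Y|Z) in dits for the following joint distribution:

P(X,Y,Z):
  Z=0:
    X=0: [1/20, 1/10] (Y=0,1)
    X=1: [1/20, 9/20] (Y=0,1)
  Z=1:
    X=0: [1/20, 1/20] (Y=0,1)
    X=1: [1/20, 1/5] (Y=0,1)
0.0156 dits

Conditional mutual information: I(X;Y|Z) = H(X|Z) + H(Y|Z) - H(X,Y|Z)

H(Z) = 0.2812
H(X,Z) = 0.5246 → H(X|Z) = 0.2434
H(Y,Z) = 0.4933 → H(Y|Z) = 0.2121
H(X,Y,Z) = 0.7211 → H(X,Y|Z) = 0.4399

I(X;Y|Z) = 0.2434 + 0.2121 - 0.4399 = 0.0156 dits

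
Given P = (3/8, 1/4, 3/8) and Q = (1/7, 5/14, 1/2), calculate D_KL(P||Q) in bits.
0.2378 bits

KL divergence: D_KL(P||Q) = Σ p(x) log(p(x)/q(x))

Computing term by term:
  x=0: 3/8 × log_2[(3/8)/(1/7)] = 3/8 × 1.3923 = 0.5221
  x=1: 1/4 × log_2[(1/4)/(5/14)] = 1/4 × -0.5146 = -0.1286
  x=2: 3/8 × log_2[(3/8)/(1/2)] = 3/8 × -0.4150 = -0.1556

D_KL(P||Q) = 0.2378 bits

Note: KL divergence is always non-negative and equals 0 iff P = Q.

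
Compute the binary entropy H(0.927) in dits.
0.1135 dits

The binary entropy function is:
H(p) = -p log(p) - (1-p) log(1-p)

H(0.927) = -0.927 × log_10(0.927) - 0.073 × log_10(0.073)
H(0.927) = 0.1135 dits

Note: Binary entropy is maximized at p=0.5 (H=1 bit) and minimized at p=0 or p=1 (H=0).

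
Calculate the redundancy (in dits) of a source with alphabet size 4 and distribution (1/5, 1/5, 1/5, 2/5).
0.0235 dits

Redundancy measures how far a source is from maximum entropy:
R = H_max - H(X)

Maximum entropy for 4 symbols: H_max = log_10(4) = 0.6021 dits
Actual entropy: H(X) = 0.5786 dits
Redundancy: R = 0.6021 - 0.5786 = 0.0235 dits

This redundancy represents potential for compression: the source could be compressed by 0.0235 dits per symbol.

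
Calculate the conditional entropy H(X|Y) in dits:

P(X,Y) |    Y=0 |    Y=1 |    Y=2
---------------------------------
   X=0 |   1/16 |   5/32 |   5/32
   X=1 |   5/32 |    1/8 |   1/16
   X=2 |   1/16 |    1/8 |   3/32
0.4541 dits

Using the chain rule: H(X|Y) = H(X,Y) - H(Y)

First, compute H(X,Y) = 0.9258 dits

Marginal P(Y) = (9/32, 13/32, 5/16)
H(Y) = 0.4717 dits

H(X|Y) = H(X,Y) - H(Y) = 0.9258 - 0.4717 = 0.4541 dits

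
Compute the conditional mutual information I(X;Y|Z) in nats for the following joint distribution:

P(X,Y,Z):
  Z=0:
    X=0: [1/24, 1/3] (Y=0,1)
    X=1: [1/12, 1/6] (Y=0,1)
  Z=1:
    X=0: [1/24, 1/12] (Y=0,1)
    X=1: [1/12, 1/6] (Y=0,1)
0.0228 nats

Conditional mutual information: I(X;Y|Z) = H(X|Z) + H(Y|Z) - H(X,Y|Z)

H(Z) = 0.6616
H(X,Z) = 1.3209 → H(X|Z) = 0.6593
H(Y,Z) = 1.2130 → H(Y|Z) = 0.5514
H(X,Y,Z) = 1.8495 → H(X,Y|Z) = 1.1880

I(X;Y|Z) = 0.6593 + 0.5514 - 1.1880 = 0.0228 nats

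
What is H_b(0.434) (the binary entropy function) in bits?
0.9874 bits

The binary entropy function is:
H(p) = -p log(p) - (1-p) log(1-p)

H(0.434) = -0.434 × log_2(0.434) - 0.566 × log_2(0.566)
H(0.434) = 0.9874 bits

Note: Binary entropy is maximized at p=0.5 (H=1 bit) and minimized at p=0 or p=1 (H=0).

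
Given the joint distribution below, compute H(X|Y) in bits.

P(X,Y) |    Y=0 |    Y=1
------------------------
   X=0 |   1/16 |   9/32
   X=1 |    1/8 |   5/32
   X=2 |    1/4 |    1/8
1.4445 bits

Using the chain rule: H(X|Y) = H(X,Y) - H(Y)

First, compute H(X,Y) = 2.4332 bits

Marginal P(Y) = (7/16, 9/16)
H(Y) = 0.9887 bits

H(X|Y) = H(X,Y) - H(Y) = 2.4332 - 0.9887 = 1.4445 bits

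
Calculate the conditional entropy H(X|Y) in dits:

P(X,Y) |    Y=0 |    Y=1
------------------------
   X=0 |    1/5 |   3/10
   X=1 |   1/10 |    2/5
0.2905 dits

Using the chain rule: H(X|Y) = H(X,Y) - H(Y)

First, compute H(X,Y) = 0.5558 dits

Marginal P(Y) = (3/10, 7/10)
H(Y) = 0.2653 dits

H(X|Y) = H(X,Y) - H(Y) = 0.5558 - 0.2653 = 0.2905 dits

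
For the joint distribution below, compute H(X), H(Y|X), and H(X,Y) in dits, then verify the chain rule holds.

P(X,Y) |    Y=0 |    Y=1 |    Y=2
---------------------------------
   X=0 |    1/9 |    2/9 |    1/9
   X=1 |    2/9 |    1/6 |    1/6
H(X,Y) = 0.7618, H(X) = 0.2983, H(Y|X) = 0.4634 (all in dits)

Chain rule: H(X,Y) = H(X) + H(Y|X)

Left side — joint entropy directly:
H(X,Y) = -Σ p(x,y) log p(x,y) = 0.7618 dits

Right side — compute H(Y|X) from the conditional distributions:
P(X) = (4/9, 5/9), so H(X) = 0.2983 dits
H(Y|X) = Σ_x P(X=x) · H(Y|X=x):
  P(Y|X=0) = (1/4, 1/2, 1/4), H(Y|X=0) = 0.4515, weight P(X=0) = 4/9
  P(Y|X=1) = (2/5, 3/10, 3/10), H(Y|X=1) = 0.4729, weight P(X=1) = 5/9
H(Y|X) = 0.4634 dits

H(X) + H(Y|X) = 0.2983 + 0.4634 = 0.7618 dits

Both sides equal 0.7618 dits. ✓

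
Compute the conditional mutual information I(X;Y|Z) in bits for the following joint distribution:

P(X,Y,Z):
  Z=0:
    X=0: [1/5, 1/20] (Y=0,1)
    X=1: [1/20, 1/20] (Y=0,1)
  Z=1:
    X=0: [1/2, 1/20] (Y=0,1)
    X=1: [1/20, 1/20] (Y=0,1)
0.0825 bits

Conditional mutual information: I(X;Y|Z) = H(X|Z) + H(Y|Z) - H(X,Y|Z)

H(Z) = 0.9341
H(X,Z) = 1.6388 → H(X|Z) = 0.7047
H(Y,Z) = 1.6388 → H(Y|Z) = 0.7047
H(X,Y,Z) = 2.2610 → H(X,Y|Z) = 1.3269

I(X;Y|Z) = 0.7047 + 0.7047 - 1.3269 = 0.0825 bits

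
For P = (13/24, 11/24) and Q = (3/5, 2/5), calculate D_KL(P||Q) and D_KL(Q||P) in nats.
D_KL(P||Q) = 0.0070, D_KL(Q||P) = 0.0069

KL divergence is not symmetric: D_KL(P||Q) ≠ D_KL(Q||P) in general.

D_KL(P||Q) = 0.0070 nats
D_KL(Q||P) = 0.0069 nats

No, they are not equal!

This asymmetry is why KL divergence is not a true distance metric.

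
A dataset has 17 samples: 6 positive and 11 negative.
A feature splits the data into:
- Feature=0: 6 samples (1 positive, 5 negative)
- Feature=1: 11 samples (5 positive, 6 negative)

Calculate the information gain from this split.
0.0641 bits

Information Gain = H(Y) - H(Y|Feature)

Before split:
P(positive) = 6/17 = 0.3529
H(Y) = 0.9367 bits

After split:
Feature=0: H = 0.6500 bits (weight = 6/17)
Feature=1: H = 0.9940 bits (weight = 11/17)
H(Y|Feature) = (6/17)×0.6500 + (11/17)×0.9940 = 0.8726 bits

Information Gain = 0.9367 - 0.8726 = 0.0641 bits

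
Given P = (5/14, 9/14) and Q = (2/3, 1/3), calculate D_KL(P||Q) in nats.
0.1993 nats

KL divergence: D_KL(P||Q) = Σ p(x) log(p(x)/q(x))

Computing term by term:
  x=0: 5/14 × log_e[(5/14)/(2/3)] = 5/14 × -0.6242 = -0.2229
  x=1: 9/14 × log_e[(9/14)/(1/3)] = 9/14 × 0.6568 = 0.4222

D_KL(P||Q) = 0.1993 nats

Note: KL divergence is always non-negative and equals 0 iff P = Q.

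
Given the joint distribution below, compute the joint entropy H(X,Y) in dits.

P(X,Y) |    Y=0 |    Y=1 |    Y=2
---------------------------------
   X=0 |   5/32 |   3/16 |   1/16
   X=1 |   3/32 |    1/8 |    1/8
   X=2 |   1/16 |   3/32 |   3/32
0.9277 dits

Joint entropy is H(X,Y) = -Σ_{x,y} p(x,y) log p(x,y).

Summing over all non-zero entries:
H(X,Y) = -[5/32·log_10(5/32) + 3/16·log_10(3/16) + 1/16·log_10(1/16) + 3/32·log_10(3/32) + 1/8·log_10(1/8) + 1/8·log_10(1/8) + 1/16·log_10(1/16) + 3/32·log_10(3/32) + 3/32·log_10(3/32)]
H(X,Y) = 0.9277 dits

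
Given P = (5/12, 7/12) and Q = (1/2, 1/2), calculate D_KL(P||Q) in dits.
0.0061 dits

KL divergence: D_KL(P||Q) = Σ p(x) log(p(x)/q(x))

Computing term by term:
  x=0: 5/12 × log_10[(5/12)/(1/2)] = 5/12 × -0.0792 = -0.0330
  x=1: 7/12 × log_10[(7/12)/(1/2)] = 7/12 × 0.0669 = 0.0391

D_KL(P||Q) = 0.0061 dits

Note: KL divergence is always non-negative and equals 0 iff P = Q.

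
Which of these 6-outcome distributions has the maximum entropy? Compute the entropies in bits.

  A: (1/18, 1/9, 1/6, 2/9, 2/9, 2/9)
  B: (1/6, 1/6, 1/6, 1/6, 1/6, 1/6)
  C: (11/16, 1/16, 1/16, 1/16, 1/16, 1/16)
B

For a discrete distribution over n outcomes, entropy is maximized by the uniform distribution.

Computing entropies:
H(A) = 2.4613 bits
H(B) = 2.5850 bits
H(C) = 1.6216 bits

The uniform distribution (where all probabilities equal 1/6) achieves the maximum entropy of log_2(6) = 2.5850 bits.

Distribution B has the highest entropy.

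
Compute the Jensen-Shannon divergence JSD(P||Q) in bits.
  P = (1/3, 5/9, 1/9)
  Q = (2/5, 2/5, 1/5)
0.0207 bits

Jensen-Shannon divergence is:
JSD(P||Q) = 0.5 × D_KL(P||M) + 0.5 × D_KL(Q||M)
where M = 0.5 × (P + Q) is the mixture distribution.

M = 0.5 × (1/3, 5/9, 1/9) + 0.5 × (2/5, 2/5, 1/5) = (11/30, 0.477778, 0.155556)

D_KL(P||M) = 0.0211 bits
D_KL(Q||M) = 0.0202 bits

JSD(P||Q) = 0.5 × 0.0211 + 0.5 × 0.0202 = 0.0207 bits

Unlike KL divergence, JSD is symmetric and bounded: 0 ≤ JSD ≤ log(2).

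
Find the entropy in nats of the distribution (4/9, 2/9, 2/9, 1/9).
1.2730 nats

Shannon entropy is H(X) = -Σ p(x) log p(x).

For P = (4/9, 2/9, 2/9, 1/9):
H = -4/9 × log_e(4/9) -2/9 × log_e(2/9) -2/9 × log_e(2/9) -1/9 × log_e(1/9)
H = 1.2730 nats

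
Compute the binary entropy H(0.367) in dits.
0.2855 dits

The binary entropy function is:
H(p) = -p log(p) - (1-p) log(1-p)

H(0.367) = -0.367 × log_10(0.367) - 0.633 × log_10(0.633)
H(0.367) = 0.2855 dits

Note: Binary entropy is maximized at p=0.5 (H=1 bit) and minimized at p=0 or p=1 (H=0).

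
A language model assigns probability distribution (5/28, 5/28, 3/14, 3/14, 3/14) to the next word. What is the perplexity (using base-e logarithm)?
4.9806

Perplexity is e^H (or exp(H) for natural log).

First, H = -Σ p log p = 1.6056 nats
Perplexity = e^1.6056 = 4.9806

Interpretation: The model's uncertainty is equivalent to choosing uniformly among 5.0 options.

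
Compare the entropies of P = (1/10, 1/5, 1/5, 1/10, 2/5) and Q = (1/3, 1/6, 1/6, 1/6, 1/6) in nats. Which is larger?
Q

Computing entropies in nats:
H(P) = 1.4708
H(Q) = 1.5607

Distribution Q has higher entropy.

Intuition: The distribution closer to uniform (more spread out) has higher entropy.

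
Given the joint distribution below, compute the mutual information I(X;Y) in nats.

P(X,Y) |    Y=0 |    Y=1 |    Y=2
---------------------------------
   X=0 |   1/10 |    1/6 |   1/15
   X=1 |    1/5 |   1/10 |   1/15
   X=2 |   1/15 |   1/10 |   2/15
0.0619 nats

Mutual information: I(X;Y) = H(X) + H(Y) - H(X,Y)

Marginals:
P(X) = (1/3, 11/30, 3/10), H(X) = 1.0953 nats
P(Y) = (11/30, 11/30, 4/15), H(Y) = 1.0882 nats

Joint entropy: H(X,Y) = 2.1216 nats

I(X;Y) = 1.0953 + 1.0882 - 2.1216 = 0.0619 nats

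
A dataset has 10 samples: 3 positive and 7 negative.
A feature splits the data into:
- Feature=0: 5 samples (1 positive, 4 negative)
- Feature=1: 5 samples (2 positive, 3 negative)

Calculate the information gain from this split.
0.0349 bits

Information Gain = H(Y) - H(Y|Feature)

Before split:
P(positive) = 3/10 = 0.3000
H(Y) = 0.8813 bits

After split:
Feature=0: H = 0.7219 bits (weight = 5/10)
Feature=1: H = 0.9710 bits (weight = 5/10)
H(Y|Feature) = (5/10)×0.7219 + (5/10)×0.9710 = 0.8464 bits

Information Gain = 0.8813 - 0.8464 = 0.0349 bits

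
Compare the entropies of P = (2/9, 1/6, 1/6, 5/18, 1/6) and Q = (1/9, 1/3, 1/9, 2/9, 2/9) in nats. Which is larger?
P

Computing entropies in nats:
H(P) = 1.5859
H(Q) = 1.5230

Distribution P has higher entropy.

Intuition: The distribution closer to uniform (more spread out) has higher entropy.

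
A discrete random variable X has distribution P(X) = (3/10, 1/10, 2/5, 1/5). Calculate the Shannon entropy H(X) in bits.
1.8464 bits

Shannon entropy is H(X) = -Σ p(x) log p(x).

For P = (3/10, 1/10, 2/5, 1/5):
H = -3/10 × log_2(3/10) -1/10 × log_2(1/10) -2/5 × log_2(2/5) -1/5 × log_2(1/5)
H = 1.8464 bits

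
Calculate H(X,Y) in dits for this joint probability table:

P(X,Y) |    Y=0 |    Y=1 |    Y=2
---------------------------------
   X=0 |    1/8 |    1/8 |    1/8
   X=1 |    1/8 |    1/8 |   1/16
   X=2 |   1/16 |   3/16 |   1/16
0.9265 dits

Joint entropy is H(X,Y) = -Σ_{x,y} p(x,y) log p(x,y).

Summing over all non-zero entries:
H(X,Y) = -[1/8·log_10(1/8) + 1/8·log_10(1/8) + 1/8·log_10(1/8) + 1/8·log_10(1/8) + 1/8·log_10(1/8) + 1/16·log_10(1/16) + 1/16·log_10(1/16) + 3/16·log_10(3/16) + 1/16·log_10(1/16)]
H(X,Y) = 0.9265 dits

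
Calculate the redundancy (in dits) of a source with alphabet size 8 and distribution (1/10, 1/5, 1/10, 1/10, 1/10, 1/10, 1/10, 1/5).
0.0235 dits

Redundancy measures how far a source is from maximum entropy:
R = H_max - H(X)

Maximum entropy for 8 symbols: H_max = log_10(8) = 0.9031 dits
Actual entropy: H(X) = 0.8796 dits
Redundancy: R = 0.9031 - 0.8796 = 0.0235 dits

This redundancy represents potential for compression: the source could be compressed by 0.0235 dits per symbol.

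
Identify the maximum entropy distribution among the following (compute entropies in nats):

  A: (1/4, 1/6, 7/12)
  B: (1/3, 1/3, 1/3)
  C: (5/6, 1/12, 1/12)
B

For a discrete distribution over n outcomes, entropy is maximized by the uniform distribution.

Computing entropies:
H(A) = 0.9596 nats
H(B) = 1.0986 nats
H(C) = 0.5661 nats

The uniform distribution (where all probabilities equal 1/3) achieves the maximum entropy of log_e(3) = 1.0986 nats.

Distribution B has the highest entropy.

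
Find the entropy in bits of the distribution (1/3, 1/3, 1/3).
1.5850 bits

Shannon entropy is H(X) = -Σ p(x) log p(x).

For P = (1/3, 1/3, 1/3):
H = -1/3 × log_2(1/3) -1/3 × log_2(1/3) -1/3 × log_2(1/3)
H = 1.5850 bits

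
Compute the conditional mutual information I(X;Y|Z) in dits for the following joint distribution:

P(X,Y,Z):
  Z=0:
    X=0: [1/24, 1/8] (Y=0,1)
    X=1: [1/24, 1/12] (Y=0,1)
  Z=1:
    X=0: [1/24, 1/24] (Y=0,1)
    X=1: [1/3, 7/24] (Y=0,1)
0.0006 dits

Conditional mutual information: I(X;Y|Z) = H(X|Z) + H(Y|Z) - H(X,Y|Z)

H(Z) = 0.2622
H(X,Z) = 0.4601 → H(X|Z) = 0.1979
H(Y,Z) = 0.5506 → H(Y|Z) = 0.2885
H(X,Y,Z) = 0.7480 → H(X,Y|Z) = 0.4858

I(X;Y|Z) = 0.1979 + 0.2885 - 0.4858 = 0.0006 dits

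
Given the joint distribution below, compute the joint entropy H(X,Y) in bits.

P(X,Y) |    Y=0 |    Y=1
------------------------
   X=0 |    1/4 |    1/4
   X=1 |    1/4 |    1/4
2.0000 bits

Joint entropy is H(X,Y) = -Σ_{x,y} p(x,y) log p(x,y).

Summing over all non-zero entries:
H(X,Y) = -[1/4·log_2(1/4) + 1/4·log_2(1/4) + 1/4·log_2(1/4) + 1/4·log_2(1/4)]
H(X,Y) = 2.0000 bits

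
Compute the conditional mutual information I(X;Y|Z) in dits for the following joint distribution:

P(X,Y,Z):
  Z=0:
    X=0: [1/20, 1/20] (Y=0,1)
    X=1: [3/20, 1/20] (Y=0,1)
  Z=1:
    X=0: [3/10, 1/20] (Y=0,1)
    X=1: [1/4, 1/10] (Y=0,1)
0.0087 dits

Conditional mutual information: I(X;Y|Z) = H(X|Z) + H(Y|Z) - H(X,Y|Z)

H(Z) = 0.2653
H(X,Z) = 0.5589 → H(X|Z) = 0.2937
H(Y,Z) = 0.5062 → H(Y|Z) = 0.2409
H(X,Y,Z) = 0.7912 → H(X,Y|Z) = 0.5259

I(X;Y|Z) = 0.2937 + 0.2409 - 0.5259 = 0.0087 dits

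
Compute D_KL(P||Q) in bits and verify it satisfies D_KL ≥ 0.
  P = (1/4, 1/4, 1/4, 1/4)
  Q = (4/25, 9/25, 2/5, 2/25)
0.2709 bits

KL divergence satisfies the Gibbs inequality: D_KL(P||Q) ≥ 0 for all distributions P, Q.

D_KL(P||Q) = Σ p(x) log(p(x)/q(x))
Term by term:
  x=0: 1/4 × log_2[(1/4)/(4/25)] = 0.1610
  x=1: 1/4 × log_2[(1/4)/(9/25)] = -0.1315
  x=2: 1/4 × log_2[(1/4)/(2/5)] = -0.1695
  x=3: 1/4 × log_2[(1/4)/(2/25)] = 0.4110
D_KL(P||Q) = 0.2709 bits

D_KL(P||Q) = 0.2709 ≥ 0 ✓

This non-negativity is a fundamental property: relative entropy cannot be negative because it measures how different Q is from P.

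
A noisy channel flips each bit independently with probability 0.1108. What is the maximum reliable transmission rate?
0.4977 bits

For a binary symmetric channel (BSC) with error probability p:
Capacity C = 1 - H(p) bits per symbol

where H(p) = -p log₂(p) - (1-p) log₂(1-p) is the binary entropy function.

H(0.1108) = 0.5023 bits
C = 1 - 0.5023 = 0.4977 bits per symbol

This means we can reliably transmit up to 0.4977 bits of information per channel use.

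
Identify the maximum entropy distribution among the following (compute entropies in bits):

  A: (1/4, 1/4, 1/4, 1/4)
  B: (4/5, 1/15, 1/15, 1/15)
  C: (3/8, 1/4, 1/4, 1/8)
A

For a discrete distribution over n outcomes, entropy is maximized by the uniform distribution.

Computing entropies:
H(A) = 2.0000 bits
H(B) = 1.0389 bits
H(C) = 1.9056 bits

The uniform distribution (where all probabilities equal 1/4) achieves the maximum entropy of log_2(4) = 2.0000 bits.

Distribution A has the highest entropy.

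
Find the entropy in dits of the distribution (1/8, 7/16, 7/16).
0.4270 dits

Shannon entropy is H(X) = -Σ p(x) log p(x).

For P = (1/8, 7/16, 7/16):
H = -1/8 × log_10(1/8) -7/16 × log_10(7/16) -7/16 × log_10(7/16)
H = 0.4270 dits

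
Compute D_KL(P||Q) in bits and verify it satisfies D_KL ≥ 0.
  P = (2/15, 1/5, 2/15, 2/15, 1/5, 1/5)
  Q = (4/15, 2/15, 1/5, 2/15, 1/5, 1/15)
0.2227 bits

KL divergence satisfies the Gibbs inequality: D_KL(P||Q) ≥ 0 for all distributions P, Q.

D_KL(P||Q) = Σ p(x) log(p(x)/q(x))
Term by term:
  x=0: 2/15 × log_2[(2/15)/(4/15)] = -0.1333
  x=1: 1/5 × log_2[(1/5)/(2/15)] = 0.1170
  x=2: 2/15 × log_2[(2/15)/(1/5)] = -0.0780
  x=3: 2/15 × log_2[(2/15)/(2/15)] = 0.0000
  x=4: 1/5 × log_2[(1/5)/(1/5)] = 0.0000
  x=5: 1/5 × log_2[(1/5)/(1/15)] = 0.3170
D_KL(P||Q) = 0.2227 bits

D_KL(P||Q) = 0.2227 ≥ 0 ✓

This non-negativity is a fundamental property: relative entropy cannot be negative because it measures how different Q is from P.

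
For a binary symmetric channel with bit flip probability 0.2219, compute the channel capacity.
0.2364 bits

For a binary symmetric channel (BSC) with error probability p:
Capacity C = 1 - H(p) bits per symbol

where H(p) = -p log₂(p) - (1-p) log₂(1-p) is the binary entropy function.

H(0.2219) = 0.7636 bits
C = 1 - 0.7636 = 0.2364 bits per symbol

This means we can reliably transmit up to 0.2364 bits of information per channel use.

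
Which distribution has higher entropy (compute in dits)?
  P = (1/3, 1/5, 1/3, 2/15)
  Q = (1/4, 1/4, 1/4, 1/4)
Q

Computing entropies in dits:
H(P) = 0.5745
H(Q) = 0.6021

Distribution Q has higher entropy.

Intuition: The distribution closer to uniform (more spread out) has higher entropy.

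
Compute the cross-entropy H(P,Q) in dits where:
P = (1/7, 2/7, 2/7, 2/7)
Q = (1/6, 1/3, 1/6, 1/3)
0.6061 dits

Cross-entropy: H(P,Q) = -Σ p(x) log q(x)

Alternatively: H(P,Q) = H(P) + D_KL(P||Q)
H(P) = 0.5871 dits
D_KL(P||Q) = 0.0191 dits

H(P,Q) = 0.5871 + 0.0191 = 0.6061 dits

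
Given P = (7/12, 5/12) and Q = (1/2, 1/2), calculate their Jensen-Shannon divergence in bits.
0.0051 bits

Jensen-Shannon divergence is:
JSD(P||Q) = 0.5 × D_KL(P||M) + 0.5 × D_KL(Q||M)
where M = 0.5 × (P + Q) is the mixture distribution.

M = 0.5 × (7/12, 5/12) + 0.5 × (1/2, 1/2) = (13/24, 11/24)

D_KL(P||M) = 0.0051 bits
D_KL(Q||M) = 0.0050 bits

JSD(P||Q) = 0.5 × 0.0051 + 0.5 × 0.0050 = 0.0051 bits

Unlike KL divergence, JSD is symmetric and bounded: 0 ≤ JSD ≤ log(2).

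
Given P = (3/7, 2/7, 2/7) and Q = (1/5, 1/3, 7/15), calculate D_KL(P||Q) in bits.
0.2055 bits

KL divergence: D_KL(P||Q) = Σ p(x) log(p(x)/q(x))

Computing term by term:
  x=0: 3/7 × log_2[(3/7)/(1/5)] = 3/7 × 1.0995 = 0.4712
  x=1: 2/7 × log_2[(2/7)/(1/3)] = 2/7 × -0.2224 = -0.0635
  x=2: 2/7 × log_2[(2/7)/(7/15)] = 2/7 × -0.7078 = -0.2022

D_KL(P||Q) = 0.2055 bits

Note: KL divergence is always non-negative and equals 0 iff P = Q.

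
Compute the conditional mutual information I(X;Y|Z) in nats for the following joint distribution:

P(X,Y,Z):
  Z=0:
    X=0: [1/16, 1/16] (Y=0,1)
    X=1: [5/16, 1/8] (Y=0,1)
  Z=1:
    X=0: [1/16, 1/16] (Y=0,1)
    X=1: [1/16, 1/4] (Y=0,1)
0.0284 nats

Conditional mutual information: I(X;Y|Z) = H(X|Z) + H(Y|Z) - H(X,Y|Z)

H(Z) = 0.6853
H(X,Z) = 1.2450 → H(X|Z) = 0.5597
H(Y,Z) = 1.3051 → H(Y|Z) = 0.6198
H(X,Y,Z) = 1.8364 → H(X,Y|Z) = 1.1511

I(X;Y|Z) = 0.5597 + 0.6198 - 1.1511 = 0.0284 nats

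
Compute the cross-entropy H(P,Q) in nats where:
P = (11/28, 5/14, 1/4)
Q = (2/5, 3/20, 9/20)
1.2371 nats

Cross-entropy: H(P,Q) = -Σ p(x) log q(x)

Alternatively: H(P,Q) = H(P) + D_KL(P||Q)
H(P) = 1.0813 nats
D_KL(P||Q) = 0.1558 nats

H(P,Q) = 1.0813 + 0.1558 = 1.2371 nats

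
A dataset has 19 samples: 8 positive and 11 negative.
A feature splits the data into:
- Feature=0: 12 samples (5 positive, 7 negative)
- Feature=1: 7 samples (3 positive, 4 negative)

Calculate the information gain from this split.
0.0001 bits

Information Gain = H(Y) - H(Y|Feature)

Before split:
P(positive) = 8/19 = 0.4211
H(Y) = 0.9819 bits

After split:
Feature=0: H = 0.9799 bits (weight = 12/19)
Feature=1: H = 0.9852 bits (weight = 7/19)
H(Y|Feature) = (12/19)×0.9799 + (7/19)×0.9852 = 0.9818 bits

Information Gain = 0.9819 - 0.9818 = 0.0001 bits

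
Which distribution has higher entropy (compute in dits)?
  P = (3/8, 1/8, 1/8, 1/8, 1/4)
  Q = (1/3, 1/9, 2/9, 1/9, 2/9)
Q

Computing entropies in dits:
H(P) = 0.6489
H(Q) = 0.6614

Distribution Q has higher entropy.

Intuition: The distribution closer to uniform (more spread out) has higher entropy.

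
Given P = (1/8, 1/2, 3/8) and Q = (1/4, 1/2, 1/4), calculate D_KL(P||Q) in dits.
0.0284 dits

KL divergence: D_KL(P||Q) = Σ p(x) log(p(x)/q(x))

Computing term by term:
  x=0: 1/8 × log_10[(1/8)/(1/4)] = 1/8 × -0.3010 = -0.0376
  x=1: 1/2 × log_10[(1/2)/(1/2)] = 1/2 × 0.0000 = 0.0000
  x=2: 3/8 × log_10[(3/8)/(1/4)] = 3/8 × 0.1761 = 0.0660

D_KL(P||Q) = 0.0284 dits

Note: KL divergence is always non-negative and equals 0 iff P = Q.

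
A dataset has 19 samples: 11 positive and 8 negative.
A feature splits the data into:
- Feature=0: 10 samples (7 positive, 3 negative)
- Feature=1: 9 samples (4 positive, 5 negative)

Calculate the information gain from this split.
0.0486 bits

Information Gain = H(Y) - H(Y|Feature)

Before split:
P(positive) = 11/19 = 0.5789
H(Y) = 0.9819 bits

After split:
Feature=0: H = 0.8813 bits (weight = 10/19)
Feature=1: H = 0.9911 bits (weight = 9/19)
H(Y|Feature) = (10/19)×0.8813 + (9/19)×0.9911 = 0.9333 bits

Information Gain = 0.9819 - 0.9333 = 0.0486 bits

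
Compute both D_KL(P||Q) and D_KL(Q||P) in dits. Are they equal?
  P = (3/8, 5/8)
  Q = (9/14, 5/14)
D_KL(P||Q) = 0.0641, D_KL(Q||P) = 0.0637

KL divergence is not symmetric: D_KL(P||Q) ≠ D_KL(Q||P) in general.

D_KL(P||Q) = 0.0641 dits
D_KL(Q||P) = 0.0637 dits

No, they are not equal!

This asymmetry is why KL divergence is not a true distance metric.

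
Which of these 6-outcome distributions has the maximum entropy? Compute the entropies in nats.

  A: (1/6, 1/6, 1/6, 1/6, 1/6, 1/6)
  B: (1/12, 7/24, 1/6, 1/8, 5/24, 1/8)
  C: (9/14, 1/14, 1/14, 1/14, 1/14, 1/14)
A

For a discrete distribution over n outcomes, entropy is maximized by the uniform distribution.

Computing entropies:
H(A) = 1.7918 nats
H(B) = 1.7117 nats
H(C) = 1.2266 nats

The uniform distribution (where all probabilities equal 1/6) achieves the maximum entropy of log_e(6) = 1.7918 nats.

Distribution A has the highest entropy.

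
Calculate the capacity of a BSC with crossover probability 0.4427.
0.0095 bits

For a binary symmetric channel (BSC) with error probability p:
Capacity C = 1 - H(p) bits per symbol

where H(p) = -p log₂(p) - (1-p) log₂(1-p) is the binary entropy function.

H(0.4427) = 0.9905 bits
C = 1 - 0.9905 = 0.0095 bits per symbol

This means we can reliably transmit up to 0.0095 bits of information per channel use.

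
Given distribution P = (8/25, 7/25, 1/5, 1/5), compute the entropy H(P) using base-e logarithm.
1.3648 nats

Shannon entropy is H(X) = -Σ p(x) log p(x).

For P = (8/25, 7/25, 1/5, 1/5):
H = -8/25 × log_e(8/25) -7/25 × log_e(7/25) -1/5 × log_e(1/5) -1/5 × log_e(1/5)
H = 1.3648 nats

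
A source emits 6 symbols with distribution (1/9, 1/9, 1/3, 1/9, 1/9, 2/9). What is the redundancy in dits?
0.0498 dits

Redundancy measures how far a source is from maximum entropy:
R = H_max - H(X)

Maximum entropy for 6 symbols: H_max = log_10(6) = 0.7782 dits
Actual entropy: H(X) = 0.7283 dits
Redundancy: R = 0.7782 - 0.7283 = 0.0498 dits

This redundancy represents potential for compression: the source could be compressed by 0.0498 dits per symbol.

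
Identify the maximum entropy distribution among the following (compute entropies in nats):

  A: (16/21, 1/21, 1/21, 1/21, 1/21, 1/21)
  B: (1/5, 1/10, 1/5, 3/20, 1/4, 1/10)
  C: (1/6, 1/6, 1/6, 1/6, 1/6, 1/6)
C

For a discrete distribution over n outcomes, entropy is maximized by the uniform distribution.

Computing entropies:
H(A) = 0.9321 nats
H(B) = 1.7354 nats
H(C) = 1.7918 nats

The uniform distribution (where all probabilities equal 1/6) achieves the maximum entropy of log_e(6) = 1.7918 nats.

Distribution C has the highest entropy.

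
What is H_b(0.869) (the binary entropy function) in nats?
0.3883 nats

The binary entropy function is:
H(p) = -p log(p) - (1-p) log(1-p)

H(0.869) = -0.869 × log_e(0.869) - 0.131 × log_e(0.131)
H(0.869) = 0.3883 nats

Note: Binary entropy is maximized at p=0.5 (H=1 bit) and minimized at p=0 or p=1 (H=0).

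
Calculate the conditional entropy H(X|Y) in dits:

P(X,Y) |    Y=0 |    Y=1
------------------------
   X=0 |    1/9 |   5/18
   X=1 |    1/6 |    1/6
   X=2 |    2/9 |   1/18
0.4338 dits

Using the chain rule: H(X|Y) = H(X,Y) - H(Y)

First, compute H(X,Y) = 0.7348 dits

Marginal P(Y) = (1/2, 1/2)
H(Y) = 0.3010 dits

H(X|Y) = H(X,Y) - H(Y) = 0.7348 - 0.3010 = 0.4338 dits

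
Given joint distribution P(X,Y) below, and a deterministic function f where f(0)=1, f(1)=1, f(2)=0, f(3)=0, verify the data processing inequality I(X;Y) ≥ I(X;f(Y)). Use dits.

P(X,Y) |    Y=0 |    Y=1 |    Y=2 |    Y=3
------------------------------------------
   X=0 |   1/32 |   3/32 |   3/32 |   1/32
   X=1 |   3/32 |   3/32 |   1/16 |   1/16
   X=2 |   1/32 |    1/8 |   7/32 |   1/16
I(X;Y) = 0.0253, I(X;f(Y)) = 0.0097, inequality holds: 0.0253 ≥ 0.0097

Data Processing Inequality: For any Markov chain X → Y → Z, we have I(X;Y) ≥ I(X;Z).

Here Z = f(Y) is a deterministic function of Y, forming X → Y → Z.

Original I(X;Y) = 0.0253 dits

After applying f:
P(X,Z) where Z=f(Y):
- P(X,Z=0) = P(X,Y=2) + P(X,Y=3)
- P(X,Z=1) = P(X,Y=0) + P(X,Y=1)

I(X;Z) = I(X;f(Y)) = 0.0097 dits

Verification: 0.0253 ≥ 0.0097 ✓

Information cannot be created by processing; the function f can only lose information about X.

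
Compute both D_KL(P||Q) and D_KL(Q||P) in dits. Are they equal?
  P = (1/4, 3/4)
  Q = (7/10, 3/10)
D_KL(P||Q) = 0.1867, D_KL(Q||P) = 0.1936

KL divergence is not symmetric: D_KL(P||Q) ≠ D_KL(Q||P) in general.

D_KL(P||Q) = 0.1867 dits
D_KL(Q||P) = 0.1936 dits

No, they are not equal!

This asymmetry is why KL divergence is not a true distance metric.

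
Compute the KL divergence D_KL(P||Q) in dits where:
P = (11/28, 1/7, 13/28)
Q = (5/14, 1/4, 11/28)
0.0152 dits

KL divergence: D_KL(P||Q) = Σ p(x) log(p(x)/q(x))

Computing term by term:
  x=0: 11/28 × log_10[(11/28)/(5/14)] = 11/28 × 0.0414 = 0.0163
  x=1: 1/7 × log_10[(1/7)/(1/4)] = 1/7 × -0.2430 = -0.0347
  x=2: 13/28 × log_10[(13/28)/(11/28)] = 13/28 × 0.0726 = 0.0337

D_KL(P||Q) = 0.0152 dits

Note: KL divergence is always non-negative and equals 0 iff P = Q.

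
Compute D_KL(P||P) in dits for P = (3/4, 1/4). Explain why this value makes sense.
0.0000 dits

KL divergence satisfies the Gibbs inequality: D_KL(P||Q) ≥ 0 for all distributions P, Q.

D_KL(P||Q) = Σ p(x) log(p(x)/q(x))
Each term is p(x) × log_10(p(x)/p(x)) = p(x) × log_10(1) = 0, so the sum is 0.
D_KL(P||Q) = 0.0000 dits

When P = Q, the KL divergence is exactly 0, as there is no 'divergence' between identical distributions.

This non-negativity is a fundamental property: relative entropy cannot be negative because it measures how different Q is from P.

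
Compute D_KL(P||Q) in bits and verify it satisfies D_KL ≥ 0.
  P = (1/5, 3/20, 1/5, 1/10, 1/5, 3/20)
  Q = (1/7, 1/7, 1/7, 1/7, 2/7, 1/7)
0.0609 bits

KL divergence satisfies the Gibbs inequality: D_KL(P||Q) ≥ 0 for all distributions P, Q.

D_KL(P||Q) = Σ p(x) log(p(x)/q(x))
Term by term:
  x=0: 1/5 × log_2[(1/5)/(1/7)] = 0.0971
  x=1: 3/20 × log_2[(3/20)/(1/7)] = 0.0106
  x=2: 1/5 × log_2[(1/5)/(1/7)] = 0.0971
  x=3: 1/10 × log_2[(1/10)/(1/7)] = -0.0515
  x=4: 1/5 × log_2[(1/5)/(2/7)] = -0.1029
  x=5: 3/20 × log_2[(3/20)/(1/7)] = 0.0106
D_KL(P||Q) = 0.0609 bits

D_KL(P||Q) = 0.0609 ≥ 0 ✓

This non-negativity is a fundamental property: relative entropy cannot be negative because it measures how different Q is from P.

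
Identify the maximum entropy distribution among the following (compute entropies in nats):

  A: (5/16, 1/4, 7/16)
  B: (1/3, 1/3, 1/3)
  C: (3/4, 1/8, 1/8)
B

For a discrete distribution over n outcomes, entropy is maximized by the uniform distribution.

Computing entropies:
H(A) = 1.0717 nats
H(B) = 1.0986 nats
H(C) = 0.7356 nats

The uniform distribution (where all probabilities equal 1/3) achieves the maximum entropy of log_e(3) = 1.0986 nats.

Distribution B has the highest entropy.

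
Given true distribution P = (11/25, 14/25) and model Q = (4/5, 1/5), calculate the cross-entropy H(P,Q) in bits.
1.4419 bits

Cross-entropy: H(P,Q) = -Σ p(x) log q(x)

Alternatively: H(P,Q) = H(P) + D_KL(P||Q)
H(P) = 0.9896 bits
D_KL(P||Q) = 0.4523 bits

H(P,Q) = 0.9896 + 0.4523 = 1.4419 bits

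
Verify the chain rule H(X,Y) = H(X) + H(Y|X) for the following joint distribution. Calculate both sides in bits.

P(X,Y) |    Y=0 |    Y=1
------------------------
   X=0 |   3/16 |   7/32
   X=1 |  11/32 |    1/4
H(X,Y) = 1.9620, H(X) = 0.9745, H(Y|X) = 0.9875 (all in bits)

Chain rule: H(X,Y) = H(X) + H(Y|X)

Left side — joint entropy directly:
H(X,Y) = -Σ p(x,y) log p(x,y) = 1.9620 bits

Right side — compute H(Y|X) from the conditional distributions:
P(X) = (13/32, 19/32), so H(X) = 0.9745 bits
H(Y|X) = Σ_x P(X=x) · H(Y|X=x):
  P(Y|X=0) = (6/13, 7/13), H(Y|X=0) = 0.9957, weight P(X=0) = 13/32
  P(Y|X=1) = (11/19, 8/19), H(Y|X=1) = 0.9819, weight P(X=1) = 19/32
H(Y|X) = 0.9875 bits

H(X) + H(Y|X) = 0.9745 + 0.9875 = 1.9620 bits

Both sides equal 1.9620 bits. ✓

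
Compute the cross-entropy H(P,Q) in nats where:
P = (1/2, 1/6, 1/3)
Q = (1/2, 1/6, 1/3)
1.0114 nats

Cross-entropy: H(P,Q) = -Σ p(x) log q(x)

Alternatively: H(P,Q) = H(P) + D_KL(P||Q)
H(P) = 1.0114 nats
D_KL(P||Q) = 0.0000 nats

H(P,Q) = 1.0114 + 0.0000 = 1.0114 nats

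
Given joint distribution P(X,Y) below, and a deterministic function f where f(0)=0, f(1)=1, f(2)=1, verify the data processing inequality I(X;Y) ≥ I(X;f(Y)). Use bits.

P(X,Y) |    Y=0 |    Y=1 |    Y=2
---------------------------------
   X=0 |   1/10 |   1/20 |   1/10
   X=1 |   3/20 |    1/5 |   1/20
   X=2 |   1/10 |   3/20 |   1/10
I(X;Y) = 0.0713, I(X;f(Y)) = 0.0075, inequality holds: 0.0713 ≥ 0.0075

Data Processing Inequality: For any Markov chain X → Y → Z, we have I(X;Y) ≥ I(X;Z).

Here Z = f(Y) is a deterministic function of Y, forming X → Y → Z.

Original I(X;Y) = 0.0713 bits

After applying f:
P(X,Z) where Z=f(Y):
- P(X,Z=0) = P(X,Y=0)
- P(X,Z=1) = P(X,Y=1) + P(X,Y=2)

I(X;Z) = I(X;f(Y)) = 0.0075 bits

Verification: 0.0713 ≥ 0.0075 ✓

Information cannot be created by processing; the function f can only lose information about X.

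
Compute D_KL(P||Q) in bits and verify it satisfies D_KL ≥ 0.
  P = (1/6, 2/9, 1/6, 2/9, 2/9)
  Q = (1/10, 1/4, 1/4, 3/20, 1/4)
0.0758 bits

KL divergence satisfies the Gibbs inequality: D_KL(P||Q) ≥ 0 for all distributions P, Q.

D_KL(P||Q) = Σ p(x) log(p(x)/q(x))
Term by term:
  x=0: 1/6 × log_2[(1/6)/(1/10)] = 0.1228
  x=1: 2/9 × log_2[(2/9)/(1/4)] = -0.0378
  x=2: 1/6 × log_2[(1/6)/(1/4)] = -0.0975
  x=3: 2/9 × log_2[(2/9)/(3/20)] = 0.1260
  x=4: 2/9 × log_2[(2/9)/(1/4)] = -0.0378
D_KL(P||Q) = 0.0758 bits

D_KL(P||Q) = 0.0758 ≥ 0 ✓

This non-negativity is a fundamental property: relative entropy cannot be negative because it measures how different Q is from P.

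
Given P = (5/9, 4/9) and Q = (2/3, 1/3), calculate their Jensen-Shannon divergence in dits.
0.0028 dits

Jensen-Shannon divergence is:
JSD(P||Q) = 0.5 × D_KL(P||M) + 0.5 × D_KL(Q||M)
where M = 0.5 × (P + Q) is the mixture distribution.

M = 0.5 × (5/9, 4/9) + 0.5 × (2/3, 1/3) = (11/18, 7/18)

D_KL(P||M) = 0.0028 dits
D_KL(Q||M) = 0.0029 dits

JSD(P||Q) = 0.5 × 0.0028 + 0.5 × 0.0029 = 0.0028 dits

Unlike KL divergence, JSD is symmetric and bounded: 0 ≤ JSD ≤ log(2).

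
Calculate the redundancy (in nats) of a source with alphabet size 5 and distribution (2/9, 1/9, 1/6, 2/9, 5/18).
0.0424 nats

Redundancy measures how far a source is from maximum entropy:
R = H_max - H(X)

Maximum entropy for 5 symbols: H_max = log_e(5) = 1.6094 nats
Actual entropy: H(X) = 1.5671 nats
Redundancy: R = 1.6094 - 1.5671 = 0.0424 nats

This redundancy represents potential for compression: the source could be compressed by 0.0424 nats per symbol.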